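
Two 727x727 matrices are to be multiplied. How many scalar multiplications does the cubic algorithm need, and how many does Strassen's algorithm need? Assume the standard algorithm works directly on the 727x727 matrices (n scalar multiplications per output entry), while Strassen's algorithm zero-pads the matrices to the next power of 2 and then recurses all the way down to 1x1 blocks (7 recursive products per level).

Matrix multiplication for 727x727 matrices:

Strassen's algorithm requires power-of-2 dimensions. Pad 727x727 to 1024x1024 (next power of 2).

Standard algorithm: 727^3 = 384240583 multiplications
Strassen's algorithm: 7^(log2(1024)) = 7^10 = 282475249 multiplications
Savings: 384240583 - 282475249 = 101765334 multiplications

Standard: 384240583 multiplications (727^3). Strassen: 282475249 multiplications (7^10, after padding to 1024x1024). Strassen reduces 8 recursive multiplications to 7 at each level.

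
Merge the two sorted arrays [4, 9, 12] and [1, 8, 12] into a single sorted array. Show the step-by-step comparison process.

Merging process:

Compare 4 vs 1: take 1 from right. Merged: [1]
Compare 4 vs 8: take 4 from left. Merged: [1, 4]
Compare 9 vs 8: take 8 from right. Merged: [1, 4, 8]
Compare 9 vs 12: take 9 from left. Merged: [1, 4, 8, 9]
Compare 12 vs 12: take 12 from left. Merged: [1, 4, 8, 9, 12]
Append remaining from right: [12]. Merged: [1, 4, 8, 9, 12, 12]

Final merged array: [1, 4, 8, 9, 12, 12]
Total comparisons: 5

The merged array is [1, 4, 8, 9, 12, 12], requiring 5 comparisons. The merge step runs in O(n) time where n is the total number of elements.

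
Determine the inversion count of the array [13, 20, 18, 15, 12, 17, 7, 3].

Finding inversions in [13, 20, 18, 15, 12, 17, 7, 3]:

(0, 4): arr[0]=13 > arr[4]=12
(0, 6): arr[0]=13 > arr[6]=7
(0, 7): arr[0]=13 > arr[7]=3
(1, 2): arr[1]=20 > arr[2]=18
(1, 3): arr[1]=20 > arr[3]=15
(1, 4): arr[1]=20 > arr[4]=12
(1, 5): arr[1]=20 > arr[5]=17
(1, 6): arr[1]=20 > arr[6]=7
(1, 7): arr[1]=20 > arr[7]=3
(2, 3): arr[2]=18 > arr[3]=15
(2, 4): arr[2]=18 > arr[4]=12
(2, 5): arr[2]=18 > arr[5]=17
(2, 6): arr[2]=18 > arr[6]=7
(2, 7): arr[2]=18 > arr[7]=3
(3, 4): arr[3]=15 > arr[4]=12
(3, 6): arr[3]=15 > arr[6]=7
(3, 7): arr[3]=15 > arr[7]=3
(4, 6): arr[4]=12 > arr[6]=7
(4, 7): arr[4]=12 > arr[7]=3
(5, 6): arr[5]=17 > arr[6]=7
(5, 7): arr[5]=17 > arr[7]=3
(6, 7): arr[6]=7 > arr[7]=3

Total inversions: 22

The array has 22 inversion(s): (0,4), (0,6), (0,7), (1,2), (1,3), (1,4), (1,5), (1,6), (1,7), (2,3), (2,4), (2,5), (2,6), (2,7), (3,4), (3,6), (3,7), (4,6), (4,7), (5,6), (5,7), (6,7). Each pair (i,j) satisfies i < j and arr[i] > arr[j].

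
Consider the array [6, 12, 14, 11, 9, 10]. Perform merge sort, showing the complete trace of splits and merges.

Merge sort trace:

Split: [6, 12, 14, 11, 9, 10] -> [6, 12, 14] and [11, 9, 10]
  Split: [6, 12, 14] -> [6] and [12, 14]
    Split: [12, 14] -> [12] and [14]
    Merge: [12] + [14] -> [12, 14]
  Merge: [6] + [12, 14] -> [6, 12, 14]
  Split: [11, 9, 10] -> [11] and [9, 10]
    Split: [9, 10] -> [9] and [10]
    Merge: [9] + [10] -> [9, 10]
  Merge: [11] + [9, 10] -> [9, 10, 11]
Merge: [6, 12, 14] + [9, 10, 11] -> [6, 9, 10, 11, 12, 14]

Final sorted array: [6, 9, 10, 11, 12, 14]

The merge sort proceeds by recursively splitting the array and merging sorted halves.
After all merges, the sorted array is [6, 9, 10, 11, 12, 14].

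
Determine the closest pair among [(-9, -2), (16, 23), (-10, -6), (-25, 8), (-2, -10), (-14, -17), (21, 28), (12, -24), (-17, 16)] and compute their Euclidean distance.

Computing all pairwise distances among 9 points:

d((-9, -2), (16, 23)) = 35.3553
d((-9, -2), (-10, -6)) = 4.1231 <-- minimum
d((-9, -2), (-25, 8)) = 18.868
d((-9, -2), (-2, -10)) = 10.6301
d((-9, -2), (-14, -17)) = 15.8114
d((-9, -2), (21, 28)) = 42.4264
d((-9, -2), (12, -24)) = 30.4138
d((-9, -2), (-17, 16)) = 19.6977
d((16, 23), (-10, -6)) = 38.9487
d((16, 23), (-25, 8)) = 43.6578
d((16, 23), (-2, -10)) = 37.5899
d((16, 23), (-14, -17)) = 50.0
d((16, 23), (21, 28)) = 7.0711
d((16, 23), (12, -24)) = 47.1699
d((16, 23), (-17, 16)) = 33.7343
d((-10, -6), (-25, 8)) = 20.5183
d((-10, -6), (-2, -10)) = 8.9443
d((-10, -6), (-14, -17)) = 11.7047
d((-10, -6), (21, 28)) = 46.0109
d((-10, -6), (12, -24)) = 28.4253
d((-10, -6), (-17, 16)) = 23.0868
d((-25, 8), (-2, -10)) = 29.2062
d((-25, 8), (-14, -17)) = 27.313
d((-25, 8), (21, 28)) = 50.1597
d((-25, 8), (12, -24)) = 48.9183
d((-25, 8), (-17, 16)) = 11.3137
d((-2, -10), (-14, -17)) = 13.8924
d((-2, -10), (21, 28)) = 44.4185
d((-2, -10), (12, -24)) = 19.799
d((-2, -10), (-17, 16)) = 30.0167
d((-14, -17), (21, 28)) = 57.0088
d((-14, -17), (12, -24)) = 26.9258
d((-14, -17), (-17, 16)) = 33.1361
d((21, 28), (12, -24)) = 52.7731
d((21, 28), (-17, 16)) = 39.8497
d((12, -24), (-17, 16)) = 49.4065

Closest pair: (-9, -2) and (-10, -6) with distance 4.1231

The closest pair is (-9, -2) and (-10, -6) with Euclidean distance 4.1231. For 9 points, brute-force pairwise comparison is shown above. For large n, the divide-and-conquer algorithm (sort by x, recurse on halves, check the dividing strip) achieves O(n log n).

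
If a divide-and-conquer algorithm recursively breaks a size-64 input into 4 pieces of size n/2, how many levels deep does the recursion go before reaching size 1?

For divide and conquer with division factor 2:

Problem sizes at each level:
Level 0: 64
Level 1: 32
Level 2: 16
Level 3: 8
Level 4: 4
Level 5: 2
Level 6: 1

The root is level 0 and the size-1 base case is level 6 (the tree spans levels 0 through 6, i.e. 7 levels counting the root), so the depth is the number of divisions: log_2(64) = 6

The recursion tree depth is log_2(64) = 6. At each level, the problem size is divided by 2, so it takes 6 divisions to reduce to a base case of size 1. The algorithm makes 4 recursive calls at each level.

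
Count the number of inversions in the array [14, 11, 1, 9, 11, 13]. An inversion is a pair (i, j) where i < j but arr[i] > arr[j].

Finding inversions in [14, 11, 1, 9, 11, 13]:

(0, 1): arr[0]=14 > arr[1]=11
(0, 2): arr[0]=14 > arr[2]=1
(0, 3): arr[0]=14 > arr[3]=9
(0, 4): arr[0]=14 > arr[4]=11
(0, 5): arr[0]=14 > arr[5]=13
(1, 2): arr[1]=11 > arr[2]=1
(1, 3): arr[1]=11 > arr[3]=9

Total inversions: 7

The array has 7 inversion(s): (0,1), (0,2), (0,3), (0,4), (0,5), (1,2), (1,3). Each pair (i,j) satisfies i < j and arr[i] > arr[j].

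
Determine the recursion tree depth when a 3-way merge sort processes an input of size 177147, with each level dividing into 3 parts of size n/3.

For divide and conquer with division factor 3:

Problem sizes at each level:
Level 0: 177147
Level 1: 59049
Level 2: 19683
Level 3: 6561
Level 4: 2187
Level 5: 729
Level 6: 243
Level 7: 81
Level 8: 27
Level 9: 9
Level 10: 3
Level 11: 1

The root is level 0 and the size-1 base case is level 11 (the tree spans levels 0 through 11, i.e. 12 levels counting the root), so the depth is the number of divisions: log_3(177147) = 11

The recursion tree depth is log_3(177147) = 11. At each level, the problem size is divided by 3, so it takes 11 divisions to reduce to a base case of size 1. The algorithm makes 3 recursive calls at each level.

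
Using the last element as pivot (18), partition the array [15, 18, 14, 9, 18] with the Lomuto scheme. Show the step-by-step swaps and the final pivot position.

Lomuto partition with pivot = 18:

Initial array: [15, 18, 14, 9, 18]

arr[0]=15 <= 18: swap with position 0, array becomes [15, 18, 14, 9, 18]
arr[1]=18 <= 18: swap with position 1, array becomes [15, 18, 14, 9, 18]
arr[2]=14 <= 18: swap with position 2, array becomes [15, 18, 14, 9, 18]
arr[3]=9 <= 18: swap with position 3, array becomes [15, 18, 14, 9, 18]

Place pivot at position 4: [15, 18, 14, 9, 18]
Pivot position: 4

After partitioning with pivot 18, the array becomes [15, 18, 14, 9, 18]. The pivot is placed at index 4. All elements to the left of the pivot are <= 18, and all elements to the right are > 18.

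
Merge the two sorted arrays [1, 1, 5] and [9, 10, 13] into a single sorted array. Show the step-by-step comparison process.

Merging process:

Compare 1 vs 9: take 1 from left. Merged: [1]
Compare 1 vs 9: take 1 from left. Merged: [1, 1]
Compare 5 vs 9: take 5 from left. Merged: [1, 1, 5]
Append remaining from right: [9, 10, 13]. Merged: [1, 1, 5, 9, 10, 13]

Final merged array: [1, 1, 5, 9, 10, 13]
Total comparisons: 3

The merged array is [1, 1, 5, 9, 10, 13], requiring 3 comparisons. The merge step runs in O(n) time where n is the total number of elements.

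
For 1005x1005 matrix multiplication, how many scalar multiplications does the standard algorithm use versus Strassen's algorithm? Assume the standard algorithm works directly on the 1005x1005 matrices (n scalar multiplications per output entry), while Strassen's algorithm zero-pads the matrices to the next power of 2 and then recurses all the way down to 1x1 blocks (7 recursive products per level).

Matrix multiplication for 1005x1005 matrices:

Strassen's algorithm requires power-of-2 dimensions. Pad 1005x1005 to 1024x1024 (next power of 2).

Standard algorithm: 1005^3 = 1015075125 multiplications
Strassen's algorithm: 7^(log2(1024)) = 7^10 = 282475249 multiplications
Savings: 1015075125 - 282475249 = 732599876 multiplications

Standard: 1015075125 multiplications (1005^3). Strassen: 282475249 multiplications (7^10, after padding to 1024x1024). Strassen reduces 8 recursive multiplications to 7 at each level.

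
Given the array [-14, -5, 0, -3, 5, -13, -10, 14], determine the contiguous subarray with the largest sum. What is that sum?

Using Kadane's algorithm on [-14, -5, 0, -3, 5, -13, -10, 14]:

Scanning through the array:
Position 1 (value -5): max_ending_here = -5, max_so_far = -5
Position 2 (value 0): max_ending_here = 0, max_so_far = 0
Position 3 (value -3): max_ending_here = -3, max_so_far = 0
Position 4 (value 5): max_ending_here = 5, max_so_far = 5
Position 5 (value -13): max_ending_here = -8, max_so_far = 5
Position 6 (value -10): max_ending_here = -10, max_so_far = 5
Position 7 (value 14): max_ending_here = 14, max_so_far = 14

Maximum subarray: [14]
Maximum sum: 14

The maximum subarray is [14] with sum 14. This subarray runs from index 7 to index 7.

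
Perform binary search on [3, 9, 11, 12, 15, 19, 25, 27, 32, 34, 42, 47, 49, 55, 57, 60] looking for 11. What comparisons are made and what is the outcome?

Binary search for 11 in [3, 9, 11, 12, 15, 19, 25, 27, 32, 34, 42, 47, 49, 55, 57, 60]:

lo=0, hi=15, mid=7, arr[mid]=27 -> 27 > 11, search left half
lo=0, hi=6, mid=3, arr[mid]=12 -> 12 > 11, search left half
lo=0, hi=2, mid=1, arr[mid]=9 -> 9 < 11, search right half
lo=2, hi=2, mid=2, arr[mid]=11 -> Found target at index 2!

Binary search finds 11 at index 2 after 4 comparisons. The search repeatedly halves the search space by comparing with the middle element.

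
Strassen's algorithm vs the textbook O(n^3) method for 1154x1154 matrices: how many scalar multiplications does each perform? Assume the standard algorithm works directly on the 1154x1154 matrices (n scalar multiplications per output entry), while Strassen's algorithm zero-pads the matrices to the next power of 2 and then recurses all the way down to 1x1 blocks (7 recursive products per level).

Matrix multiplication for 1154x1154 matrices:

Strassen's algorithm requires power-of-2 dimensions. Pad 1154x1154 to 2048x2048 (next power of 2).

Standard algorithm: 1154^3 = 1536800264 multiplications
Strassen's algorithm: 7^(log2(2048)) = 7^11 = 1977326743 multiplications
Difference: 1536800264 - 1977326743 = -440526479 (Strassen uses MORE here due to padding overhead — for small or just-over-power-of-2 n, padding can outweigh the per-level savings)

Standard: 1536800264 multiplications (1154^3). Strassen: 1977326743 multiplications (7^11, after padding to 2048x2048). Strassen reduces 8 recursive multiplications to 7 at each level.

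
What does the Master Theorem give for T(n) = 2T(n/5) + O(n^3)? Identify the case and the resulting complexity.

Master Theorem for T(n) = 2T(n/5) + O(n^3):

a = 2, b = 5, c = 3
log_b(a) = log_5(2) = 0.4307

Case 3: c = 3 > log_5(2) = 0.4307
T(n) = O(n^3) = O(n^3)

For T(n) = 2T(n/5) + O(n^3): log_5(2) = 0.4307. This is Case 3 of the Master Theorem (c > log_b(a), work dominated by root), giving O(n^3).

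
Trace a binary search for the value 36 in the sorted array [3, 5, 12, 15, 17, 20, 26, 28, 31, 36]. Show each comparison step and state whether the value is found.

Binary search for 36 in [3, 5, 12, 15, 17, 20, 26, 28, 31, 36]:

lo=0, hi=9, mid=4, arr[mid]=17 -> 17 < 36, search right half
lo=5, hi=9, mid=7, arr[mid]=28 -> 28 < 36, search right half
lo=8, hi=9, mid=8, arr[mid]=31 -> 31 < 36, search right half
lo=9, hi=9, mid=9, arr[mid]=36 -> Found target at index 9!

Binary search finds 36 at index 9 after 4 comparisons. The search repeatedly halves the search space by comparing with the middle element.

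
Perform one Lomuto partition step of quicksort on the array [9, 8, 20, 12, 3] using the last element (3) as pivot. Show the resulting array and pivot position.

Lomuto partition with pivot = 3:

Initial array: [9, 8, 20, 12, 3]

arr[0]=9 > 3: no swap
arr[1]=8 > 3: no swap
arr[2]=20 > 3: no swap
arr[3]=12 > 3: no swap

Place pivot at position 0: [3, 8, 20, 12, 9]
Pivot position: 0

After partitioning with pivot 3, the array becomes [3, 8, 20, 12, 9]. The pivot is placed at index 0. All elements to the left of the pivot are <= 3, and all elements to the right are > 3.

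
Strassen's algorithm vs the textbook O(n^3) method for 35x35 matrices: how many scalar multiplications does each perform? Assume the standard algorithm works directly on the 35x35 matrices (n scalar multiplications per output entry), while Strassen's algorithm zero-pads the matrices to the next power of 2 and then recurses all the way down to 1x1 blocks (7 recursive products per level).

Matrix multiplication for 35x35 matrices:

Strassen's algorithm requires power-of-2 dimensions. Pad 35x35 to 64x64 (next power of 2).

Standard algorithm: 35^3 = 42875 multiplications
Strassen's algorithm: 7^(log2(64)) = 7^6 = 117649 multiplications
Difference: 42875 - 117649 = -74774 (Strassen uses MORE here due to padding overhead — for small or just-over-power-of-2 n, padding can outweigh the per-level savings)

Standard: 42875 multiplications (35^3). Strassen: 117649 multiplications (7^6, after padding to 64x64). Strassen reduces 8 recursive multiplications to 7 at each level.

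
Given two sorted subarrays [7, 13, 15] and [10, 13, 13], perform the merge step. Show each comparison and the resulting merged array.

Merging process:

Compare 7 vs 10: take 7 from left. Merged: [7]
Compare 13 vs 10: take 10 from right. Merged: [7, 10]
Compare 13 vs 13: take 13 from left. Merged: [7, 10, 13]
Compare 15 vs 13: take 13 from right. Merged: [7, 10, 13, 13]
Compare 15 vs 13: take 13 from right. Merged: [7, 10, 13, 13, 13]
Append remaining from left: [15]. Merged: [7, 10, 13, 13, 13, 15]

Final merged array: [7, 10, 13, 13, 13, 15]
Total comparisons: 5

The merged array is [7, 10, 13, 13, 13, 15], requiring 5 comparisons. The merge step runs in O(n) time where n is the total number of elements.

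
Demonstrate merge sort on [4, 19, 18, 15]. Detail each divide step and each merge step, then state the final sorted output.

Merge sort trace:

Split: [4, 19, 18, 15] -> [4, 19] and [18, 15]
  Split: [4, 19] -> [4] and [19]
  Merge: [4] + [19] -> [4, 19]
  Split: [18, 15] -> [18] and [15]
  Merge: [18] + [15] -> [15, 18]
Merge: [4, 19] + [15, 18] -> [4, 15, 18, 19]

Final sorted array: [4, 15, 18, 19]

The merge sort proceeds by recursively splitting the array and merging sorted halves.
After all merges, the sorted array is [4, 15, 18, 19].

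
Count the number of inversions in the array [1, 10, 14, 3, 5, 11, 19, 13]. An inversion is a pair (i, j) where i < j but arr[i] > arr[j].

Finding inversions in [1, 10, 14, 3, 5, 11, 19, 13]:

(1, 3): arr[1]=10 > arr[3]=3
(1, 4): arr[1]=10 > arr[4]=5
(2, 3): arr[2]=14 > arr[3]=3
(2, 4): arr[2]=14 > arr[4]=5
(2, 5): arr[2]=14 > arr[5]=11
(2, 7): arr[2]=14 > arr[7]=13
(6, 7): arr[6]=19 > arr[7]=13

Total inversions: 7

The array has 7 inversion(s): (1,3), (1,4), (2,3), (2,4), (2,5), (2,7), (6,7). Each pair (i,j) satisfies i < j and arr[i] > arr[j].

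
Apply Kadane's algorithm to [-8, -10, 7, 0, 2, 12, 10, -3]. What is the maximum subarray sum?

Using Kadane's algorithm on [-8, -10, 7, 0, 2, 12, 10, -3]:

Scanning through the array:
Position 1 (value -10): max_ending_here = -10, max_so_far = -8
Position 2 (value 7): max_ending_here = 7, max_so_far = 7
Position 3 (value 0): max_ending_here = 7, max_so_far = 7
Position 4 (value 2): max_ending_here = 9, max_so_far = 9
Position 5 (value 12): max_ending_here = 21, max_so_far = 21
Position 6 (value 10): max_ending_here = 31, max_so_far = 31
Position 7 (value -3): max_ending_here = 28, max_so_far = 31

Maximum subarray: [7, 0, 2, 12, 10]
Maximum sum: 31

The maximum subarray is [7, 0, 2, 12, 10] with sum 31. This subarray runs from index 2 to index 6.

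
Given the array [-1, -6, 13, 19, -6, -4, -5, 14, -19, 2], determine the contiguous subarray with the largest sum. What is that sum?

Using Kadane's algorithm on [-1, -6, 13, 19, -6, -4, -5, 14, -19, 2]:

Scanning through the array:
Position 1 (value -6): max_ending_here = -6, max_so_far = -1
Position 2 (value 13): max_ending_here = 13, max_so_far = 13
Position 3 (value 19): max_ending_here = 32, max_so_far = 32
Position 4 (value -6): max_ending_here = 26, max_so_far = 32
Position 5 (value -4): max_ending_here = 22, max_so_far = 32
Position 6 (value -5): max_ending_here = 17, max_so_far = 32
Position 7 (value 14): max_ending_here = 31, max_so_far = 32
Position 8 (value -19): max_ending_here = 12, max_so_far = 32
Position 9 (value 2): max_ending_here = 14, max_so_far = 32

Maximum subarray: [13, 19]
Maximum sum: 32

The maximum subarray is [13, 19] with sum 32. This subarray runs from index 2 to index 3.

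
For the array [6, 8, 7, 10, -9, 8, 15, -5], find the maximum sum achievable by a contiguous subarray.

Using Kadane's algorithm on [6, 8, 7, 10, -9, 8, 15, -5]:

Scanning through the array:
Position 1 (value 8): max_ending_here = 14, max_so_far = 14
Position 2 (value 7): max_ending_here = 21, max_so_far = 21
Position 3 (value 10): max_ending_here = 31, max_so_far = 31
Position 4 (value -9): max_ending_here = 22, max_so_far = 31
Position 5 (value 8): max_ending_here = 30, max_so_far = 31
Position 6 (value 15): max_ending_here = 45, max_so_far = 45
Position 7 (value -5): max_ending_here = 40, max_so_far = 45

Maximum subarray: [6, 8, 7, 10, -9, 8, 15]
Maximum sum: 45

The maximum subarray is [6, 8, 7, 10, -9, 8, 15] with sum 45. This subarray runs from index 0 to index 6.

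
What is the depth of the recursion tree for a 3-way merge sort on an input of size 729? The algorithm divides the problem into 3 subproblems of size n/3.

For divide and conquer with division factor 3:

Problem sizes at each level:
Level 0: 729
Level 1: 243
Level 2: 81
Level 3: 27
Level 4: 9
Level 5: 3
Level 6: 1

The root is level 0 and the size-1 base case is level 6 (the tree spans levels 0 through 6, i.e. 7 levels counting the root), so the depth is the number of divisions: log_3(729) = 6

The recursion tree depth is log_3(729) = 6. At each level, the problem size is divided by 3, so it takes 6 divisions to reduce to a base case of size 1. The algorithm makes 3 recursive calls at each level.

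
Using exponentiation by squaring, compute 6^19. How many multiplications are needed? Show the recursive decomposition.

Computing 6^19 by squaring (build up from 6^1; each line after the first costs one multiplication):

6^1 = 6
6^2 = (6^1)^2 = 6^2 = 36
6^4 = (6^2)^2 = 36^2 = 1296
6^8 = (6^4)^2 = 1296^2 = 1679616
6^9 = 6 * 6^8 = 6 * 1679616 = 10077696
6^18 = (6^9)^2 = 10077696^2 = 101559956668416
6^19 = 6 * 6^18 = 6 * 101559956668416 = 609359740010496

Result: 609359740010496
Multiplications needed: 6 (6 lines after 6^1)

6^19 = 609359740010496. Using exponentiation by squaring, this requires 6 multiplications. The key idea: if the exponent is even, square the half-power; if odd, multiply by the base once.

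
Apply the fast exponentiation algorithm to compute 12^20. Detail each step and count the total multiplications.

Computing 12^20 by squaring (build up from 12^1; each line after the first costs one multiplication):

12^1 = 12
12^2 = (12^1)^2 = 12^2 = 144
12^4 = (12^2)^2 = 144^2 = 20736
12^5 = 12 * 12^4 = 12 * 20736 = 248832
12^10 = (12^5)^2 = 248832^2 = 61917364224
12^20 = (12^10)^2 = 61917364224^2 = 3833759992447475122176

Result: 3833759992447475122176
Multiplications needed: 5 (5 lines after 12^1)

12^20 = 3833759992447475122176. Using exponentiation by squaring, this requires 5 multiplications. The key idea: if the exponent is even, square the half-power; if odd, multiply by the base once.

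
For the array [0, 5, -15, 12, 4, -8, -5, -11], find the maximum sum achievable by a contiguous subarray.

Using Kadane's algorithm on [0, 5, -15, 12, 4, -8, -5, -11]:

Scanning through the array:
Position 1 (value 5): max_ending_here = 5, max_so_far = 5
Position 2 (value -15): max_ending_here = -10, max_so_far = 5
Position 3 (value 12): max_ending_here = 12, max_so_far = 12
Position 4 (value 4): max_ending_here = 16, max_so_far = 16
Position 5 (value -8): max_ending_here = 8, max_so_far = 16
Position 6 (value -5): max_ending_here = 3, max_so_far = 16
Position 7 (value -11): max_ending_here = -8, max_so_far = 16

Maximum subarray: [12, 4]
Maximum sum: 16

The maximum subarray is [12, 4] with sum 16. This subarray runs from index 3 to index 4.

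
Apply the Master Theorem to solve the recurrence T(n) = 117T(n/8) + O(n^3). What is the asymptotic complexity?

Master Theorem for T(n) = 117T(n/8) + O(n^3):

a = 117, b = 8, c = 3
log_b(a) = log_8(117) = 2.2901

Case 3: c = 3 > log_8(117) = 2.2901
T(n) = O(n^3) = O(n^3)

For T(n) = 117T(n/8) + O(n^3): log_8(117) = 2.2901. This is Case 3 of the Master Theorem (c > log_b(a), work dominated by root), giving O(n^3).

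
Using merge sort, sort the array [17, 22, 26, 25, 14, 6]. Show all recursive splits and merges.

Merge sort trace:

Split: [17, 22, 26, 25, 14, 6] -> [17, 22, 26] and [25, 14, 6]
  Split: [17, 22, 26] -> [17] and [22, 26]
    Split: [22, 26] -> [22] and [26]
    Merge: [22] + [26] -> [22, 26]
  Merge: [17] + [22, 26] -> [17, 22, 26]
  Split: [25, 14, 6] -> [25] and [14, 6]
    Split: [14, 6] -> [14] and [6]
    Merge: [14] + [6] -> [6, 14]
  Merge: [25] + [6, 14] -> [6, 14, 25]
Merge: [17, 22, 26] + [6, 14, 25] -> [6, 14, 17, 22, 25, 26]

Final sorted array: [6, 14, 17, 22, 25, 26]

The merge sort proceeds by recursively splitting the array and merging sorted halves.
After all merges, the sorted array is [6, 14, 17, 22, 25, 26].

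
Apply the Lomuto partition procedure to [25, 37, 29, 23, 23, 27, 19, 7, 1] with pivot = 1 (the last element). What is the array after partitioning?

Lomuto partition with pivot = 1:

Initial array: [25, 37, 29, 23, 23, 27, 19, 7, 1]

arr[0]=25 > 1: no swap
arr[1]=37 > 1: no swap
arr[2]=29 > 1: no swap
arr[3]=23 > 1: no swap
arr[4]=23 > 1: no swap
arr[5]=27 > 1: no swap
arr[6]=19 > 1: no swap
arr[7]=7 > 1: no swap

Place pivot at position 0: [1, 37, 29, 23, 23, 27, 19, 7, 25]
Pivot position: 0

After partitioning with pivot 1, the array becomes [1, 37, 29, 23, 23, 27, 19, 7, 25]. The pivot is placed at index 0. All elements to the left of the pivot are <= 1, and all elements to the right are > 1.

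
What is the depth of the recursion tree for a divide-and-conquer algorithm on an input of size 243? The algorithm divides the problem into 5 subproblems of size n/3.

For divide and conquer with division factor 3:

Problem sizes at each level:
Level 0: 243
Level 1: 81
Level 2: 27
Level 3: 9
Level 4: 3
Level 5: 1

The root is level 0 and the size-1 base case is level 5 (the tree spans levels 0 through 5, i.e. 6 levels counting the root), so the depth is the number of divisions: log_3(243) = 5

The recursion tree depth is log_3(243) = 5. At each level, the problem size is divided by 3, so it takes 5 divisions to reduce to a base case of size 1. The algorithm makes 5 recursive calls at each level.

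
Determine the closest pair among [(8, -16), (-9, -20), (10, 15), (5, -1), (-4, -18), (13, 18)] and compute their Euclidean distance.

Computing all pairwise distances among 6 points:

d((8, -16), (-9, -20)) = 17.4642
d((8, -16), (10, 15)) = 31.0644
d((8, -16), (5, -1)) = 15.2971
d((8, -16), (-4, -18)) = 12.1655
d((8, -16), (13, 18)) = 34.3657
d((-9, -20), (10, 15)) = 39.8246
d((-9, -20), (5, -1)) = 23.6008
d((-9, -20), (-4, -18)) = 5.3852
d((-9, -20), (13, 18)) = 43.909
d((10, 15), (5, -1)) = 16.7631
d((10, 15), (-4, -18)) = 35.8469
d((10, 15), (13, 18)) = 4.2426 <-- minimum
d((5, -1), (-4, -18)) = 19.2354
d((5, -1), (13, 18)) = 20.6155
d((-4, -18), (13, 18)) = 39.8121

Closest pair: (10, 15) and (13, 18) with distance 4.2426

The closest pair is (10, 15) and (13, 18) with Euclidean distance 4.2426. For 6 points, brute-force pairwise comparison is shown above. For large n, the divide-and-conquer algorithm (sort by x, recurse on halves, check the dividing strip) achieves O(n log n).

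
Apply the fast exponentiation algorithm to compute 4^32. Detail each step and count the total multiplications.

Computing 4^32 by squaring (build up from 4^1; each line after the first costs one multiplication):

4^1 = 4
4^2 = (4^1)^2 = 4^2 = 16
4^4 = (4^2)^2 = 16^2 = 256
4^8 = (4^4)^2 = 256^2 = 65536
4^16 = (4^8)^2 = 65536^2 = 4294967296
4^32 = (4^16)^2 = 4294967296^2 = 18446744073709551616

Result: 18446744073709551616
Multiplications needed: 5 (5 lines after 4^1)

4^32 = 18446744073709551616. Using exponentiation by squaring, this requires 5 multiplications. The key idea: if the exponent is even, square the half-power; if odd, multiply by the base once.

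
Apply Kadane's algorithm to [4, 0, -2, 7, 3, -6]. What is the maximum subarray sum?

Using Kadane's algorithm on [4, 0, -2, 7, 3, -6]:

Scanning through the array:
Position 1 (value 0): max_ending_here = 4, max_so_far = 4
Position 2 (value -2): max_ending_here = 2, max_so_far = 4
Position 3 (value 7): max_ending_here = 9, max_so_far = 9
Position 4 (value 3): max_ending_here = 12, max_so_far = 12
Position 5 (value -6): max_ending_here = 6, max_so_far = 12

Maximum subarray: [4, 0, -2, 7, 3]
Maximum sum: 12

The maximum subarray is [4, 0, -2, 7, 3] with sum 12. This subarray runs from index 0 to index 4.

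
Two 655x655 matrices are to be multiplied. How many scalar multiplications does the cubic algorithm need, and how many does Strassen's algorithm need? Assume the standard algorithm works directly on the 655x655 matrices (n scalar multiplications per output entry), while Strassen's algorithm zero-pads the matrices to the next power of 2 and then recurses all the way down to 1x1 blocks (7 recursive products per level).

Matrix multiplication for 655x655 matrices:

Strassen's algorithm requires power-of-2 dimensions. Pad 655x655 to 1024x1024 (next power of 2).

Standard algorithm: 655^3 = 281011375 multiplications
Strassen's algorithm: 7^(log2(1024)) = 7^10 = 282475249 multiplications
Difference: 281011375 - 282475249 = -1463874 (Strassen uses MORE here due to padding overhead — for small or just-over-power-of-2 n, padding can outweigh the per-level savings)

Standard: 281011375 multiplications (655^3). Strassen: 282475249 multiplications (7^10, after padding to 1024x1024). Strassen reduces 8 recursive multiplications to 7 at each level.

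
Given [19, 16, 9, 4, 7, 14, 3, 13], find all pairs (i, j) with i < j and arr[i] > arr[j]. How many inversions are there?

Finding inversions in [19, 16, 9, 4, 7, 14, 3, 13]:

(0, 1): arr[0]=19 > arr[1]=16
(0, 2): arr[0]=19 > arr[2]=9
(0, 3): arr[0]=19 > arr[3]=4
(0, 4): arr[0]=19 > arr[4]=7
(0, 5): arr[0]=19 > arr[5]=14
(0, 6): arr[0]=19 > arr[6]=3
(0, 7): arr[0]=19 > arr[7]=13
(1, 2): arr[1]=16 > arr[2]=9
(1, 3): arr[1]=16 > arr[3]=4
(1, 4): arr[1]=16 > arr[4]=7
(1, 5): arr[1]=16 > arr[5]=14
(1, 6): arr[1]=16 > arr[6]=3
(1, 7): arr[1]=16 > arr[7]=13
(2, 3): arr[2]=9 > arr[3]=4
(2, 4): arr[2]=9 > arr[4]=7
(2, 6): arr[2]=9 > arr[6]=3
(3, 6): arr[3]=4 > arr[6]=3
(4, 6): arr[4]=7 > arr[6]=3
(5, 6): arr[5]=14 > arr[6]=3
(5, 7): arr[5]=14 > arr[7]=13

Total inversions: 20

The array has 20 inversion(s): (0,1), (0,2), (0,3), (0,4), (0,5), (0,6), (0,7), (1,2), (1,3), (1,4), (1,5), (1,6), (1,7), (2,3), (2,4), (2,6), (3,6), (4,6), (5,6), (5,7). Each pair (i,j) satisfies i < j and arr[i] > arr[j].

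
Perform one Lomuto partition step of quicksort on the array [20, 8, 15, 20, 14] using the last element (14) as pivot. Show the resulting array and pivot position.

Lomuto partition with pivot = 14:

Initial array: [20, 8, 15, 20, 14]

arr[0]=20 > 14: no swap
arr[1]=8 <= 14: swap with position 0, array becomes [8, 20, 15, 20, 14]
arr[2]=15 > 14: no swap
arr[3]=20 > 14: no swap

Place pivot at position 1: [8, 14, 15, 20, 20]
Pivot position: 1

After partitioning with pivot 14, the array becomes [8, 14, 15, 20, 20]. The pivot is placed at index 1. All elements to the left of the pivot are <= 14, and all elements to the right are > 14.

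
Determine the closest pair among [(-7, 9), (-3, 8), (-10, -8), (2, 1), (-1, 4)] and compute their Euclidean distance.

Computing all pairwise distances among 5 points:

d((-7, 9), (-3, 8)) = 4.1231 <-- minimum
d((-7, 9), (-10, -8)) = 17.2627
d((-7, 9), (2, 1)) = 12.0416
d((-7, 9), (-1, 4)) = 7.8102
d((-3, 8), (-10, -8)) = 17.4642
d((-3, 8), (2, 1)) = 8.6023
d((-3, 8), (-1, 4)) = 4.4721
d((-10, -8), (2, 1)) = 15.0
d((-10, -8), (-1, 4)) = 15.0
d((2, 1), (-1, 4)) = 4.2426

Closest pair: (-7, 9) and (-3, 8) with distance 4.1231

The closest pair is (-7, 9) and (-3, 8) with Euclidean distance 4.1231. For 5 points, brute-force pairwise comparison is shown above. For large n, the divide-and-conquer algorithm (sort by x, recurse on halves, check the dividing strip) achieves O(n log n).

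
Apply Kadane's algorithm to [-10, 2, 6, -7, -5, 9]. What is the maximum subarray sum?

Using Kadane's algorithm on [-10, 2, 6, -7, -5, 9]:

Scanning through the array:
Position 1 (value 2): max_ending_here = 2, max_so_far = 2
Position 2 (value 6): max_ending_here = 8, max_so_far = 8
Position 3 (value -7): max_ending_here = 1, max_so_far = 8
Position 4 (value -5): max_ending_here = -4, max_so_far = 8
Position 5 (value 9): max_ending_here = 9, max_so_far = 9

Maximum subarray: [9]
Maximum sum: 9

The maximum subarray is [9] with sum 9. This subarray runs from index 5 to index 5.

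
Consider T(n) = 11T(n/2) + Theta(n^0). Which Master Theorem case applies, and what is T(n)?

Master Theorem for T(n) = 11T(n/2) + O(n^0):

a = 11, b = 2, c = 0
log_b(a) = log_2(11) = 3.4594

Case 1: c = 0 < log_2(11) = 3.4594
T(n) = O(n^(log_2 11))

For T(n) = 11T(n/2) + O(n^0): log_2(11) = 3.4594. This is Case 1 of the Master Theorem (c < log_b(a), work dominated by leaves), giving O(n^(log_2 11)).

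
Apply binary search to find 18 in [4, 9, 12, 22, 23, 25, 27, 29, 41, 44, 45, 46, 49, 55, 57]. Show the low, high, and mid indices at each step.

Binary search for 18 in [4, 9, 12, 22, 23, 25, 27, 29, 41, 44, 45, 46, 49, 55, 57]:

lo=0, hi=14, mid=7, arr[mid]=29 -> 29 > 18, search left half
lo=0, hi=6, mid=3, arr[mid]=22 -> 22 > 18, search left half
lo=0, hi=2, mid=1, arr[mid]=9 -> 9 < 18, search right half
lo=2, hi=2, mid=2, arr[mid]=12 -> 12 < 18, search right half
lo=3 > hi=2, target 18 not found

Binary search determines that 18 is not in the array after 4 comparisons. The search space was exhausted without finding the target.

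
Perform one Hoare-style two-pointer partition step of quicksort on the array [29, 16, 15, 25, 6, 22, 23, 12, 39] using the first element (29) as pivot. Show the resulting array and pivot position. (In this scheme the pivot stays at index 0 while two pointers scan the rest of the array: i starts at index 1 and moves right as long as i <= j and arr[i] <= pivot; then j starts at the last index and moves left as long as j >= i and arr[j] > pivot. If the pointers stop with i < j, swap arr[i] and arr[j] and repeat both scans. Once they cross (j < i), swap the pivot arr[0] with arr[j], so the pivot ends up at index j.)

Hoare-style two-pointer partition with pivot = 29:

Initial array: [29, 16, 15, 25, 6, 22, 23, 12, 39]

Pointers start at i = 1, j = 8.
i ends at 8, j ends at 7: the pointers have crossed (j < i), so scanning stops.

Swap pivot arr[0] with arr[7] to place pivot at position 7: [12, 16, 15, 25, 6, 22, 23, 29, 39]
Pivot position: 7

After partitioning with pivot 29, the array becomes [12, 16, 15, 25, 6, 22, 23, 29, 39]. The pivot is placed at index 7. All elements to the left of the pivot are <= 29, and all elements to the right are > 29.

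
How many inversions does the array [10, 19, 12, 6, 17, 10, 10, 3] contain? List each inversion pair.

Finding inversions in [10, 19, 12, 6, 17, 10, 10, 3]:

(0, 3): arr[0]=10 > arr[3]=6
(0, 7): arr[0]=10 > arr[7]=3
(1, 2): arr[1]=19 > arr[2]=12
(1, 3): arr[1]=19 > arr[3]=6
(1, 4): arr[1]=19 > arr[4]=17
(1, 5): arr[1]=19 > arr[5]=10
(1, 6): arr[1]=19 > arr[6]=10
(1, 7): arr[1]=19 > arr[7]=3
(2, 3): arr[2]=12 > arr[3]=6
(2, 5): arr[2]=12 > arr[5]=10
(2, 6): arr[2]=12 > arr[6]=10
(2, 7): arr[2]=12 > arr[7]=3
(3, 7): arr[3]=6 > arr[7]=3
(4, 5): arr[4]=17 > arr[5]=10
(4, 6): arr[4]=17 > arr[6]=10
(4, 7): arr[4]=17 > arr[7]=3
(5, 7): arr[5]=10 > arr[7]=3
(6, 7): arr[6]=10 > arr[7]=3

Total inversions: 18

The array has 18 inversion(s): (0,3), (0,7), (1,2), (1,3), (1,4), (1,5), (1,6), (1,7), (2,3), (2,5), (2,6), (2,7), (3,7), (4,5), (4,6), (4,7), (5,7), (6,7). Each pair (i,j) satisfies i < j and arr[i] > arr[j].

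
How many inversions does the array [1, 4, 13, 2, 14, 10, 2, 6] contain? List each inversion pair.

Finding inversions in [1, 4, 13, 2, 14, 10, 2, 6]:

(1, 3): arr[1]=4 > arr[3]=2
(1, 6): arr[1]=4 > arr[6]=2
(2, 3): arr[2]=13 > arr[3]=2
(2, 5): arr[2]=13 > arr[5]=10
(2, 6): arr[2]=13 > arr[6]=2
(2, 7): arr[2]=13 > arr[7]=6
(4, 5): arr[4]=14 > arr[5]=10
(4, 6): arr[4]=14 > arr[6]=2
(4, 7): arr[4]=14 > arr[7]=6
(5, 6): arr[5]=10 > arr[6]=2
(5, 7): arr[5]=10 > arr[7]=6

Total inversions: 11

The array has 11 inversion(s): (1,3), (1,6), (2,3), (2,5), (2,6), (2,7), (4,5), (4,6), (4,7), (5,6), (5,7). Each pair (i,j) satisfies i < j and arr[i] > arr[j].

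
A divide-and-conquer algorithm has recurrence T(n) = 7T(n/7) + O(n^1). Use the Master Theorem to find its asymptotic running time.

Master Theorem for T(n) = 7T(n/7) + O(n^1):

a = 7, b = 7, c = 1
log_b(a) = log_7(7) = 1.0000

Case 2: c = 1 = log_7(7) = 1.0000
T(n) = O(n^1 log n) = O(n log n)

For T(n) = 7T(n/7) + O(n^1): log_7(7) = 1.0000. This is Case 2 of the Master Theorem (c = log_b(a), equal work at all levels), giving O(n log n).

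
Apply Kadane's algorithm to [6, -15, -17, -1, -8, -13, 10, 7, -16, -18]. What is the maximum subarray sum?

Using Kadane's algorithm on [6, -15, -17, -1, -8, -13, 10, 7, -16, -18]:

Scanning through the array:
Position 1 (value -15): max_ending_here = -9, max_so_far = 6
Position 2 (value -17): max_ending_here = -17, max_so_far = 6
Position 3 (value -1): max_ending_here = -1, max_so_far = 6
Position 4 (value -8): max_ending_here = -8, max_so_far = 6
Position 5 (value -13): max_ending_here = -13, max_so_far = 6
Position 6 (value 10): max_ending_here = 10, max_so_far = 10
Position 7 (value 7): max_ending_here = 17, max_so_far = 17
Position 8 (value -16): max_ending_here = 1, max_so_far = 17
Position 9 (value -18): max_ending_here = -17, max_so_far = 17

Maximum subarray: [10, 7]
Maximum sum: 17

The maximum subarray is [10, 7] with sum 17. This subarray runs from index 6 to index 7.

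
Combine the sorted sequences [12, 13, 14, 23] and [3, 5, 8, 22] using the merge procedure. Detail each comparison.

Merging process:

Compare 12 vs 3: take 3 from right. Merged: [3]
Compare 12 vs 5: take 5 from right. Merged: [3, 5]
Compare 12 vs 8: take 8 from right. Merged: [3, 5, 8]
Compare 12 vs 22: take 12 from left. Merged: [3, 5, 8, 12]
Compare 13 vs 22: take 13 from left. Merged: [3, 5, 8, 12, 13]
Compare 14 vs 22: take 14 from left. Merged: [3, 5, 8, 12, 13, 14]
Compare 23 vs 22: take 22 from right. Merged: [3, 5, 8, 12, 13, 14, 22]
Append remaining from left: [23]. Merged: [3, 5, 8, 12, 13, 14, 22, 23]

Final merged array: [3, 5, 8, 12, 13, 14, 22, 23]
Total comparisons: 7

The merged array is [3, 5, 8, 12, 13, 14, 22, 23], requiring 7 comparisons. The merge step runs in O(n) time where n is the total number of elements.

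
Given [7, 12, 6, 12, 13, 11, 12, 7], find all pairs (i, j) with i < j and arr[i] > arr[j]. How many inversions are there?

Finding inversions in [7, 12, 6, 12, 13, 11, 12, 7]:

(0, 2): arr[0]=7 > arr[2]=6
(1, 2): arr[1]=12 > arr[2]=6
(1, 5): arr[1]=12 > arr[5]=11
(1, 7): arr[1]=12 > arr[7]=7
(3, 5): arr[3]=12 > arr[5]=11
(3, 7): arr[3]=12 > arr[7]=7
(4, 5): arr[4]=13 > arr[5]=11
(4, 6): arr[4]=13 > arr[6]=12
(4, 7): arr[4]=13 > arr[7]=7
(5, 7): arr[5]=11 > arr[7]=7
(6, 7): arr[6]=12 > arr[7]=7

Total inversions: 11

The array has 11 inversion(s): (0,2), (1,2), (1,5), (1,7), (3,5), (3,7), (4,5), (4,6), (4,7), (5,7), (6,7). Each pair (i,j) satisfies i < j and arr[i] > arr[j].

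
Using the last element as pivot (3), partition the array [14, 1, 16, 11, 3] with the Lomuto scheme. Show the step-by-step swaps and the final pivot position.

Lomuto partition with pivot = 3:

Initial array: [14, 1, 16, 11, 3]

arr[0]=14 > 3: no swap
arr[1]=1 <= 3: swap with position 0, array becomes [1, 14, 16, 11, 3]
arr[2]=16 > 3: no swap
arr[3]=11 > 3: no swap

Place pivot at position 1: [1, 3, 16, 11, 14]
Pivot position: 1

After partitioning with pivot 3, the array becomes [1, 3, 16, 11, 14]. The pivot is placed at index 1. All elements to the left of the pivot are <= 3, and all elements to the right are > 3.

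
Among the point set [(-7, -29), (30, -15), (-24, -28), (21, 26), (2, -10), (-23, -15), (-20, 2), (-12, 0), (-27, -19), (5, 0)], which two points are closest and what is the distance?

Computing all pairwise distances among 10 points:

d((-7, -29), (30, -15)) = 39.5601
d((-7, -29), (-24, -28)) = 17.0294
d((-7, -29), (21, 26)) = 61.7171
d((-7, -29), (2, -10)) = 21.0238
d((-7, -29), (-23, -15)) = 21.2603
d((-7, -29), (-20, 2)) = 33.6155
d((-7, -29), (-12, 0)) = 29.4279
d((-7, -29), (-27, -19)) = 22.3607
d((-7, -29), (5, 0)) = 31.3847
d((30, -15), (-24, -28)) = 55.5428
d((30, -15), (21, 26)) = 41.9762
d((30, -15), (2, -10)) = 28.4429
d((30, -15), (-23, -15)) = 53.0
d((30, -15), (-20, 2)) = 52.811
d((30, -15), (-12, 0)) = 44.5982
d((30, -15), (-27, -19)) = 57.1402
d((30, -15), (5, 0)) = 29.1548
d((-24, -28), (21, 26)) = 70.2922
d((-24, -28), (2, -10)) = 31.6228
d((-24, -28), (-23, -15)) = 13.0384
d((-24, -28), (-20, 2)) = 30.2655
d((-24, -28), (-12, 0)) = 30.4631
d((-24, -28), (-27, -19)) = 9.4868
d((-24, -28), (5, 0)) = 40.3113
d((21, 26), (2, -10)) = 40.7063
d((21, 26), (-23, -15)) = 60.1415
d((21, 26), (-20, 2)) = 47.5079
d((21, 26), (-12, 0)) = 42.0119
d((21, 26), (-27, -19)) = 65.7951
d((21, 26), (5, 0)) = 30.5287
d((2, -10), (-23, -15)) = 25.4951
d((2, -10), (-20, 2)) = 25.0599
d((2, -10), (-12, 0)) = 17.2047
d((2, -10), (-27, -19)) = 30.3645
d((2, -10), (5, 0)) = 10.4403
d((-23, -15), (-20, 2)) = 17.2627
d((-23, -15), (-12, 0)) = 18.6011
d((-23, -15), (-27, -19)) = 5.6569 <-- minimum
d((-23, -15), (5, 0)) = 31.7648
d((-20, 2), (-12, 0)) = 8.2462
d((-20, 2), (-27, -19)) = 22.1359
d((-20, 2), (5, 0)) = 25.0799
d((-12, 0), (-27, -19)) = 24.2074
d((-12, 0), (5, 0)) = 17.0
d((-27, -19), (5, 0)) = 37.2156

Closest pair: (-23, -15) and (-27, -19) with distance 5.6569

The closest pair is (-23, -15) and (-27, -19) with Euclidean distance 5.6569. For 10 points, brute-force pairwise comparison is shown above. For large n, the divide-and-conquer algorithm (sort by x, recurse on halves, check the dividing strip) achieves O(n log n).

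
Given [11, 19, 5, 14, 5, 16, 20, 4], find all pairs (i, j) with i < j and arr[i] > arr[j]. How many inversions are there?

Finding inversions in [11, 19, 5, 14, 5, 16, 20, 4]:

(0, 2): arr[0]=11 > arr[2]=5
(0, 4): arr[0]=11 > arr[4]=5
(0, 7): arr[0]=11 > arr[7]=4
(1, 2): arr[1]=19 > arr[2]=5
(1, 3): arr[1]=19 > arr[3]=14
(1, 4): arr[1]=19 > arr[4]=5
(1, 5): arr[1]=19 > arr[5]=16
(1, 7): arr[1]=19 > arr[7]=4
(2, 7): arr[2]=5 > arr[7]=4
(3, 4): arr[3]=14 > arr[4]=5
(3, 7): arr[3]=14 > arr[7]=4
(4, 7): arr[4]=5 > arr[7]=4
(5, 7): arr[5]=16 > arr[7]=4
(6, 7): arr[6]=20 > arr[7]=4

Total inversions: 14

The array has 14 inversion(s): (0,2), (0,4), (0,7), (1,2), (1,3), (1,4), (1,5), (1,7), (2,7), (3,4), (3,7), (4,7), (5,7), (6,7). Each pair (i,j) satisfies i < j and arr[i] > arr[j].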